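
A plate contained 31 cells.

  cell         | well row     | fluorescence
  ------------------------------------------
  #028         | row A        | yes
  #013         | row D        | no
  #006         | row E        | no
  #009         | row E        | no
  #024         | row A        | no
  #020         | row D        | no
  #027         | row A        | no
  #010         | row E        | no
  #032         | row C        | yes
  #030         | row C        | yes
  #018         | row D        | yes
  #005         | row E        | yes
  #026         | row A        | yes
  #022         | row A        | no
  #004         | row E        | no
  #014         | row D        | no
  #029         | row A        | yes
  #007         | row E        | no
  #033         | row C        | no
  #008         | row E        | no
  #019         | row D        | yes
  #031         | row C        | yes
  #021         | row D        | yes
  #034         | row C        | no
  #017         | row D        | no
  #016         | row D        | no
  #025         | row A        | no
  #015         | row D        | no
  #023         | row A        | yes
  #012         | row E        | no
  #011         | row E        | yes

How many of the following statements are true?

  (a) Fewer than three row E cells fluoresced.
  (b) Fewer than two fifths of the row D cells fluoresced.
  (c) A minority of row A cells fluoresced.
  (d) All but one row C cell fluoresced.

(a) row E: |A| = 9, |A ∩ B| = 2; needs |A ∩ B| < 3 — true.
(b) row D: |A| = 9, |A ∩ B| = 3; needs |A ∩ B| / |A| < 2/5 — true.
(c) row A: |A| = 8, |A ∩ B| = 4; needs |A ∩ B| < |A ∖ B| — false.
(d) row C: |A| = 5, |A ∩ B| = 3; needs |A ∖ B| = 1 — false.

2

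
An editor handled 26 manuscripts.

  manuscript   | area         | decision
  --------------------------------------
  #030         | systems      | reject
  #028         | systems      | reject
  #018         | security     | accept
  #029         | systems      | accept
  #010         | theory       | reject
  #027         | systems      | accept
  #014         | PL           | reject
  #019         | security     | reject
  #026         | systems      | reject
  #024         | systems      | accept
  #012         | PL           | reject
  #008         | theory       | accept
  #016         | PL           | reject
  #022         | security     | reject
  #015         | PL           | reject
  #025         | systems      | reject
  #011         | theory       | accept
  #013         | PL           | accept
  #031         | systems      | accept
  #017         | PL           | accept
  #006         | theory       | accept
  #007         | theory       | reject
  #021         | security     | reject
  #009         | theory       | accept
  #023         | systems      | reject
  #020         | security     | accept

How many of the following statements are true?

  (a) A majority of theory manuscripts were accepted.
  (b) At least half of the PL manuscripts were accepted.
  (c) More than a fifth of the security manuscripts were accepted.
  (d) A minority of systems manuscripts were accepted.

3

(a) theory: |A| = 6, |A ∩ B| = 4; needs |A ∩ B| > |A ∖ B| — true.
(b) PL: |A| = 6, |A ∩ B| = 2; needs |A ∩ B| ≥ |A ∖ B| — false.
(c) security: |A| = 5, |A ∩ B| = 2; needs |A ∩ B| / |A| > 1/5 — true.
(d) systems: |A| = 9, |A ∩ B| = 4; needs |A ∩ B| < |A ∖ B| — true.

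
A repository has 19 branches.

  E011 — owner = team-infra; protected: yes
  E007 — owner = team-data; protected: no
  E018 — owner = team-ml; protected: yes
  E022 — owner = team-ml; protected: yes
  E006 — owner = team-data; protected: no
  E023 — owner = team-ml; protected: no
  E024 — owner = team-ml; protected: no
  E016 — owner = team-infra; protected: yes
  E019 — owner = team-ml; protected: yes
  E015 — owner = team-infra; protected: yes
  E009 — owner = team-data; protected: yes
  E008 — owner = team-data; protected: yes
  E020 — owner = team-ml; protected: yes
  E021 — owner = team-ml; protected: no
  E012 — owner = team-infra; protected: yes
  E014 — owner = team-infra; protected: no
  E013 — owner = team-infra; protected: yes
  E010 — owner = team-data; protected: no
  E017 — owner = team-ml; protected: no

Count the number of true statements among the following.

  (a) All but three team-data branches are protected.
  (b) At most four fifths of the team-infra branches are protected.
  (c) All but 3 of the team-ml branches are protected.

(a) team-data: |A| = 5, |A ∩ B| = 2; needs |A ∖ B| = 3 — true.
(b) team-infra: |A| = 6, |A ∩ B| = 5; needs |A ∩ B| / |A| ≤ 4/5 — false.
(c) team-ml: |A| = 8, |A ∩ B| = 4; needs |A ∖ B| = 3 — false.

1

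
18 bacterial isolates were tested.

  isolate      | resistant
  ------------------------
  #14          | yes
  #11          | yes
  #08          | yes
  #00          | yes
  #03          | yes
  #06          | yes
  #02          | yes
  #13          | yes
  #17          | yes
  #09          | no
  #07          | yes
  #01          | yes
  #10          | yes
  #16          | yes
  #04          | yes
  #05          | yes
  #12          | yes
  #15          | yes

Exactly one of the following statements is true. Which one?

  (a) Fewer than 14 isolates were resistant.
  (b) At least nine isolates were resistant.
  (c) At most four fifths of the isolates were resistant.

|A| = 18, |A ∩ B| = 17, |A ∖ B| = 1.
(a) requires |A ∩ B| < 14: false.
(b) requires |A ∩ B| ≥ 9: true.
(c) requires |A ∩ B| / |A| ≤ 4/5: false.

(b)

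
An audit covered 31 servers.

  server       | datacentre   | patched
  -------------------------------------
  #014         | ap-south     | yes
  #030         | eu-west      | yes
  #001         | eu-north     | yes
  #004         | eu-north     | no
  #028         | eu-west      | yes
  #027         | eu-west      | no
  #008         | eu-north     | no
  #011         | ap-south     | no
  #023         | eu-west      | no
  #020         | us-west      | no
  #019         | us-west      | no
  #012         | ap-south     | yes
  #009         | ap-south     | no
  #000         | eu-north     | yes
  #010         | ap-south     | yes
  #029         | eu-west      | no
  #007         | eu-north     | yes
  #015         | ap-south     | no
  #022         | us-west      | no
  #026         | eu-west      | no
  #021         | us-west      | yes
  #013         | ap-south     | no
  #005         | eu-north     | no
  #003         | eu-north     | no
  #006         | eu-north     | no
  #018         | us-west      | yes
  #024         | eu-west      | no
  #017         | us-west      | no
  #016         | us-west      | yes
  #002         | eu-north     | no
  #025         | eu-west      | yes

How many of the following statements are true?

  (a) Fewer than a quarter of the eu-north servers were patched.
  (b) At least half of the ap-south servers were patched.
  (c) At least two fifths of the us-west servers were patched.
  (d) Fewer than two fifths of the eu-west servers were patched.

(a) eu-north: |A| = 9, |A ∩ B| = 3; needs |A ∩ B| / |A| < 1/4 — false.
(b) ap-south: |A| = 7, |A ∩ B| = 3; needs |A ∩ B| ≥ |A ∖ B| — false.
(c) us-west: |A| = 7, |A ∩ B| = 3; needs |A ∩ B| / |A| ≥ 2/5 — true.
(d) eu-west: |A| = 8, |A ∩ B| = 3; needs |A ∩ B| / |A| < 2/5 — true.

2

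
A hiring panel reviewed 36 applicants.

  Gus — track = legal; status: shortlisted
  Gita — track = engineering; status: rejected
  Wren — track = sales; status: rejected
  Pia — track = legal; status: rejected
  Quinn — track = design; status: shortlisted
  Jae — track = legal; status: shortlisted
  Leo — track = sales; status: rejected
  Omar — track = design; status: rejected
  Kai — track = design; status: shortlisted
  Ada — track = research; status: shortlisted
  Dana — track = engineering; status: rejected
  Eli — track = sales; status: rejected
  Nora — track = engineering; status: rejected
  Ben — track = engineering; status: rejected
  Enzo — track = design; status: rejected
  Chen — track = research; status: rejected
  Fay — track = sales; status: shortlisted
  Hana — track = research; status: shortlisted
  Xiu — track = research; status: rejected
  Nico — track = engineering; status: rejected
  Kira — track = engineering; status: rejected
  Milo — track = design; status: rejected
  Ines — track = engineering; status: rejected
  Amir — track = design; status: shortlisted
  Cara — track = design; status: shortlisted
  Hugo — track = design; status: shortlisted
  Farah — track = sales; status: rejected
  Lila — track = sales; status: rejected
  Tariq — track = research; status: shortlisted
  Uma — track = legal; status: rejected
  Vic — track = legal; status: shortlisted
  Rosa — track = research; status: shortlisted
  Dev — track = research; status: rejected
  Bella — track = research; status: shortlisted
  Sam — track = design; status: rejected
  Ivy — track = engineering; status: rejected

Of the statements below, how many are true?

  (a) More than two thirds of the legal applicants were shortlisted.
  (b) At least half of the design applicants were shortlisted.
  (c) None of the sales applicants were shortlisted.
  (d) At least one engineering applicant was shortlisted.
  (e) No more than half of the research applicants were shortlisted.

(a) legal: |A| = 5, |A ∩ B| = 3; needs |A ∩ B| / |A| > 2/3 — false.
(b) design: |A| = 9, |A ∩ B| = 5; needs |A ∩ B| ≥ |A ∖ B| — true.
(c) sales: |A| = 6, |A ∩ B| = 1; needs A ∩ B = ∅ (|A ∩ B| = 0) — false.
(d) engineering: |A| = 8, |A ∩ B| = 0; needs A ∩ B ≠ ∅ (|A ∩ B| ≥ 1) — false.
(e) research: |A| = 8, |A ∩ B| = 5; needs |A ∩ B| ≤ |A ∖ B| — false.

1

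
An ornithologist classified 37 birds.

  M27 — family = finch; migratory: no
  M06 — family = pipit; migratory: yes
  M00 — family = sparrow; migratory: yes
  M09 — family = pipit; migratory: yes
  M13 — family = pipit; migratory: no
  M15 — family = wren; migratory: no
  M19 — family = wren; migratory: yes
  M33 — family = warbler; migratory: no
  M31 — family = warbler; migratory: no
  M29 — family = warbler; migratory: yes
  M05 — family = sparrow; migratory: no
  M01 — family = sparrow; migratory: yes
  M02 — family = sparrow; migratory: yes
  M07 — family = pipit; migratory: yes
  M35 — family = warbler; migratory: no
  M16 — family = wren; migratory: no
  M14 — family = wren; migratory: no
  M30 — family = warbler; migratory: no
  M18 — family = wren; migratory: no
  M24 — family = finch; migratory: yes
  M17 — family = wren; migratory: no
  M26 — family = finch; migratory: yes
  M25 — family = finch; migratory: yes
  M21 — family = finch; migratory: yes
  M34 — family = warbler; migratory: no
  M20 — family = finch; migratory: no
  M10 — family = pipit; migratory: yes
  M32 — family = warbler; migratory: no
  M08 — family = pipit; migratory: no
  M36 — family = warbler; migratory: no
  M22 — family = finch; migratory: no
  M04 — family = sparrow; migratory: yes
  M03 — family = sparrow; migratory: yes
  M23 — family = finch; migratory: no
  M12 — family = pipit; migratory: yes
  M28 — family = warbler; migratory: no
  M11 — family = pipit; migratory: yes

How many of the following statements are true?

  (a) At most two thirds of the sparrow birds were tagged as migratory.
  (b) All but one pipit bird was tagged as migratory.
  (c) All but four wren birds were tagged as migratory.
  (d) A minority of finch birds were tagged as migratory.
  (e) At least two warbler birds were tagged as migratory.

0

(a) sparrow: |A| = 6, |A ∩ B| = 5; needs |A ∩ B| / |A| ≤ 2/3 — false.
(b) pipit: |A| = 8, |A ∩ B| = 6; needs |A ∖ B| = 1 — false.
(c) wren: |A| = 6, |A ∩ B| = 1; needs |A ∖ B| = 4 — false.
(d) finch: |A| = 8, |A ∩ B| = 4; needs |A ∩ B| < |A ∖ B| — false.
(e) warbler: |A| = 9, |A ∩ B| = 1; needs |A ∩ B| ≥ 2 — false.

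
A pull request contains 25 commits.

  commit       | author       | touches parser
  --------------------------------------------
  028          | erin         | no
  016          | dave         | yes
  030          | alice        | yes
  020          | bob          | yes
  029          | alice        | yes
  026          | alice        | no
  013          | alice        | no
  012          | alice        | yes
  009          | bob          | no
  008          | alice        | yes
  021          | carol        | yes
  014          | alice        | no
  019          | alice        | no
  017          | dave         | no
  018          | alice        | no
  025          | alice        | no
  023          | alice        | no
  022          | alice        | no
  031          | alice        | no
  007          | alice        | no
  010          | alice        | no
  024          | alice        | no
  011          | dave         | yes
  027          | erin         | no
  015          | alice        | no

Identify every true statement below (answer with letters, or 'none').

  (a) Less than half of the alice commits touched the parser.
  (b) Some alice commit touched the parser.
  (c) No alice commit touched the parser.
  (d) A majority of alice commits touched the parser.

(a), (b)

|A| = 17, |A ∩ B| = 4, |A ∖ B| = 13.
(a) |A ∩ B| < |A ∖ B|: holds.
(b) A ∩ B ≠ ∅ (|A ∩ B| ≥ 1): holds.
(c) A ∩ B = ∅ (|A ∩ B| = 0): fails.
(d) |A ∩ B| > |A ∖ B|: fails.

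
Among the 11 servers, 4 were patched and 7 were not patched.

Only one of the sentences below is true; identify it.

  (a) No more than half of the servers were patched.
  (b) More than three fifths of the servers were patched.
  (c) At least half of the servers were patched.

(a)

|A| = 11, |A ∩ B| = 4, |A ∖ B| = 7.
(a) requires |A ∩ B| ≤ |A ∖ B|: true.
(b) requires |A ∩ B| / |A| > 3/5: false.
(c) requires |A ∩ B| ≥ |A ∖ B|: false.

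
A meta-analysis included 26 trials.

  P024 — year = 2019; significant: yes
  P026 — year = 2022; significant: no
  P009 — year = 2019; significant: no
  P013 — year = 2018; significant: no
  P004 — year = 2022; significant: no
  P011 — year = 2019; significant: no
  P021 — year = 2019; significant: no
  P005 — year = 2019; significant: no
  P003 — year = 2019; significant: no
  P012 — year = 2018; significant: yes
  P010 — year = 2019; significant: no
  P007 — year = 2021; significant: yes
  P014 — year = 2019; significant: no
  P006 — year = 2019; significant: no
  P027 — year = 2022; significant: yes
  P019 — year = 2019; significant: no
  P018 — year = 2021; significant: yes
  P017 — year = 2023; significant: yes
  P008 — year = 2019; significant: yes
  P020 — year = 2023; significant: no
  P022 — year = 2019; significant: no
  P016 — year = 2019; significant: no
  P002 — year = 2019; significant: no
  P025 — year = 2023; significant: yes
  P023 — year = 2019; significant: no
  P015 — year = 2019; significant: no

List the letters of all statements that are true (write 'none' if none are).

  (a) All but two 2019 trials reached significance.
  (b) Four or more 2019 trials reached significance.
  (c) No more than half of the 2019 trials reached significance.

(c)

|A| = 16, |A ∩ B| = 2, |A ∖ B| = 14.
(a) |A ∖ B| = 2: fails.
(b) |A ∩ B| ≥ 4: fails.
(c) |A ∩ B| ≤ |A ∖ B|: holds.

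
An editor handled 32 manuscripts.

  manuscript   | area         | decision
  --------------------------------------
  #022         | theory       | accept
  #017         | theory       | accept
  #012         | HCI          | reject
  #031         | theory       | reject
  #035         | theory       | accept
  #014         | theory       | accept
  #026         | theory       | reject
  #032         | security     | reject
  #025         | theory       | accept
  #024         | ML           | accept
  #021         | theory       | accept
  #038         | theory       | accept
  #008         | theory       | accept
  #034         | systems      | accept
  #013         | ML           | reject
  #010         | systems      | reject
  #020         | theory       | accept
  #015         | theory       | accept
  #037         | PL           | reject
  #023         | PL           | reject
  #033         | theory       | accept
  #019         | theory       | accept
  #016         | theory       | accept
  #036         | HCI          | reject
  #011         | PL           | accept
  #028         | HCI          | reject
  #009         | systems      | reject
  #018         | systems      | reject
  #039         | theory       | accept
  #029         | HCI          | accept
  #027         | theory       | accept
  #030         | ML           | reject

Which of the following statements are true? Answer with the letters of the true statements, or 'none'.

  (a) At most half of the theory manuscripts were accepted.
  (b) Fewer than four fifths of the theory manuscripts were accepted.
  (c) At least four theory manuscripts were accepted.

|A| = 17, |A ∩ B| = 15, |A ∖ B| = 2.
(a) |A ∩ B| ≤ |A ∖ B|: fails.
(b) |A ∩ B| / |A| < 4/5: fails.
(c) |A ∩ B| ≥ 4: holds.

(c)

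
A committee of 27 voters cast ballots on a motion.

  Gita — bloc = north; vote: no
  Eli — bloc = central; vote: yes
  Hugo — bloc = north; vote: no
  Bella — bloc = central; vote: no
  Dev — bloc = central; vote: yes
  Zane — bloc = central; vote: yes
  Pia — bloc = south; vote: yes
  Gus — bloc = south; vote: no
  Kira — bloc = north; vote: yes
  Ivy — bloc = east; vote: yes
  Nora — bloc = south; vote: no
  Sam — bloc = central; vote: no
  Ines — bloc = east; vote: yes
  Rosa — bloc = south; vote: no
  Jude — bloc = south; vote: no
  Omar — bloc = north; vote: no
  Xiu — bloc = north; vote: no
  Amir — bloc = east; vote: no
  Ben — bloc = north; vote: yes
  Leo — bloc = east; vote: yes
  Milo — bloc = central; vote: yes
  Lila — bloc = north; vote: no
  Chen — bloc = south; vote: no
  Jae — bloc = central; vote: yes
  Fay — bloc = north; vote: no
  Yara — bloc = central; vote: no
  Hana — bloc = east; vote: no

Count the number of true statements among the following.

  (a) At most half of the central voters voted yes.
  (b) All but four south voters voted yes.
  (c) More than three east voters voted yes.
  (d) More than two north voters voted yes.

(a) central: |A| = 8, |A ∩ B| = 5; needs |A ∩ B| ≤ |A ∖ B| — false.
(b) south: |A| = 6, |A ∩ B| = 1; needs |A ∖ B| = 4 — false.
(c) east: |A| = 5, |A ∩ B| = 3; needs |A ∩ B| > 3 — false.
(d) north: |A| = 8, |A ∩ B| = 2; needs |A ∩ B| > 2 — false.

0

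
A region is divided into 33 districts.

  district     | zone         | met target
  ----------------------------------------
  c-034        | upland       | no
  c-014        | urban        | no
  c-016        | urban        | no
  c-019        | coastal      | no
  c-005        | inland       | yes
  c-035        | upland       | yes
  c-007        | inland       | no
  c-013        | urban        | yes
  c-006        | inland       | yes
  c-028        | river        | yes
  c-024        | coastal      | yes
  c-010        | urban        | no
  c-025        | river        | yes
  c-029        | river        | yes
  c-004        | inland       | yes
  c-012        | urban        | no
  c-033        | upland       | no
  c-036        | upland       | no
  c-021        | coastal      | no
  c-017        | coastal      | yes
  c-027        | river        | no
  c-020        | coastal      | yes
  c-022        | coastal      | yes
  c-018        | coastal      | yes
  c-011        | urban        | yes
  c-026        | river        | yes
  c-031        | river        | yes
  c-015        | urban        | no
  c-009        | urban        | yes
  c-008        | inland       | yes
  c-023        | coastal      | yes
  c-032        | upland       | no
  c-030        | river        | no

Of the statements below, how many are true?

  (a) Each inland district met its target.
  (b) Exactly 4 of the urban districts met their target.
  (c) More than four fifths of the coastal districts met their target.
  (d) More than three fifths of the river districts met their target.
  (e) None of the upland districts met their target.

(a) inland: |A| = 5, |A ∩ B| = 4; needs A ⊆ B, i.e. every element of A is in B (|A ∖ B| = 0) — false.
(b) urban: |A| = 8, |A ∩ B| = 3; needs |A ∩ B| = 4 — false.
(c) coastal: |A| = 8, |A ∩ B| = 6; needs |A ∩ B| / |A| > 4/5 — false.
(d) river: |A| = 7, |A ∩ B| = 5; needs |A ∩ B| / |A| > 3/5 — true.
(e) upland: |A| = 5, |A ∩ B| = 1; needs A ∩ B = ∅ (|A ∩ B| = 0) — false.

1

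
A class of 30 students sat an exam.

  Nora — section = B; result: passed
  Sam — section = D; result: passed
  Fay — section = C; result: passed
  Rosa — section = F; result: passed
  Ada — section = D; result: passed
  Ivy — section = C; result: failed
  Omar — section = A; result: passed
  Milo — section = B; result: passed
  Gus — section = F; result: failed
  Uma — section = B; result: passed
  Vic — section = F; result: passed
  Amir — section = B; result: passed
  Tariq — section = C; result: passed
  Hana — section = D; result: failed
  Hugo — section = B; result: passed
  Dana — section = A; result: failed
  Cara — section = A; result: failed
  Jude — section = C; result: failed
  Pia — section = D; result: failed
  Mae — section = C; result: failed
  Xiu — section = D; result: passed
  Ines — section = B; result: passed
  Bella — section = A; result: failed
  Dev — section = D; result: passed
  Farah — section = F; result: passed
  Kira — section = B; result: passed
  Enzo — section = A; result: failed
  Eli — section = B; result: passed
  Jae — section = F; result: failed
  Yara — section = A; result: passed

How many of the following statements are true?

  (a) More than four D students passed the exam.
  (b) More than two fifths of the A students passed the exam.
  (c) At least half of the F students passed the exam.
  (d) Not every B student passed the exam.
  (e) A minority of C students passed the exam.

(a) D: |A| = 6, |A ∩ B| = 4; needs |A ∩ B| > 4 — false.
(b) A: |A| = 6, |A ∩ B| = 2; needs |A ∩ B| / |A| > 2/5 — false.
(c) F: |A| = 5, |A ∩ B| = 3; needs |A ∩ B| ≥ |A ∖ B| — true.
(d) B: |A| = 8, |A ∩ B| = 8; needs A ⊄ B (|A ∖ B| ≥ 1) — false.
(e) C: |A| = 5, |A ∩ B| = 2; needs |A ∩ B| < |A ∖ B| — true.

2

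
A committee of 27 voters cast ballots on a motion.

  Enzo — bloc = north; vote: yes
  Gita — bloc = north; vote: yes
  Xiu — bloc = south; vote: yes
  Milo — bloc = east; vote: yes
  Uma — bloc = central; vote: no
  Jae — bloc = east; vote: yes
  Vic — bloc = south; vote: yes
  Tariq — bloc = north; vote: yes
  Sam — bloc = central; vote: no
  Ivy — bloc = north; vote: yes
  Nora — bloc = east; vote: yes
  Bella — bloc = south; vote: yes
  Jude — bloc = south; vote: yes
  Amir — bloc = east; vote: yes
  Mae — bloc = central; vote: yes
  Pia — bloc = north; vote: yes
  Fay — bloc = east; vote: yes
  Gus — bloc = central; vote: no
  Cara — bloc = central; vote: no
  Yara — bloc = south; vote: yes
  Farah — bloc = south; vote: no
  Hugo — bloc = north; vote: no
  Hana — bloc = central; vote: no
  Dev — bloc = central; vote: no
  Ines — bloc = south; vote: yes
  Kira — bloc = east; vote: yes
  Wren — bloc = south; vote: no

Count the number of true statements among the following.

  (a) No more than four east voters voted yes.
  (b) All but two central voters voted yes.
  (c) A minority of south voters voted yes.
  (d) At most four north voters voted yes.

(a) east: |A| = 6, |A ∩ B| = 6; needs |A ∩ B| ≤ 4 — false.
(b) central: |A| = 7, |A ∩ B| = 1; needs |A ∖ B| = 2 — false.
(c) south: |A| = 8, |A ∩ B| = 6; needs |A ∩ B| < |A ∖ B| — false.
(d) north: |A| = 6, |A ∩ B| = 5; needs |A ∩ B| ≤ 4 — false.

0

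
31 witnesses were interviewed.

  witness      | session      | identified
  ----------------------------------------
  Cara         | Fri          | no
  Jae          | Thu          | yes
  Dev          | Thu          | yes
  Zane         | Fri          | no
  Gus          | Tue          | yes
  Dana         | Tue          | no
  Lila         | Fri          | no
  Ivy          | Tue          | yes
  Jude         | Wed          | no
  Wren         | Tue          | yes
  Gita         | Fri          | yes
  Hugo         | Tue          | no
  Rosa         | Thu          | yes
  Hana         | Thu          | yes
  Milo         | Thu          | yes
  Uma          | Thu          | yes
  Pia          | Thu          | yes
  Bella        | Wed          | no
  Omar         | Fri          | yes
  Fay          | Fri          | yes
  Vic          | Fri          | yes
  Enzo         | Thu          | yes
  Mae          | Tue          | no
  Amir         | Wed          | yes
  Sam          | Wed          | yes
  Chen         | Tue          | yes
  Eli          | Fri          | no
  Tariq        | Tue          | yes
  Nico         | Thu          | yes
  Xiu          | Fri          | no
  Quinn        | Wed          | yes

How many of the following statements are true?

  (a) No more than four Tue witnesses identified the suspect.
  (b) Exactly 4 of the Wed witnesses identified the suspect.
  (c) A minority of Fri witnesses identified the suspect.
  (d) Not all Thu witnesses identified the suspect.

1

(a) Tue: |A| = 8, |A ∩ B| = 5; needs |A ∩ B| ≤ 4 — false.
(b) Wed: |A| = 5, |A ∩ B| = 3; needs |A ∩ B| = 4 — false.
(c) Fri: |A| = 9, |A ∩ B| = 4; needs |A ∩ B| < |A ∖ B| — true.
(d) Thu: |A| = 9, |A ∩ B| = 9; needs A ⊄ B (|A ∖ B| ≥ 1) — false.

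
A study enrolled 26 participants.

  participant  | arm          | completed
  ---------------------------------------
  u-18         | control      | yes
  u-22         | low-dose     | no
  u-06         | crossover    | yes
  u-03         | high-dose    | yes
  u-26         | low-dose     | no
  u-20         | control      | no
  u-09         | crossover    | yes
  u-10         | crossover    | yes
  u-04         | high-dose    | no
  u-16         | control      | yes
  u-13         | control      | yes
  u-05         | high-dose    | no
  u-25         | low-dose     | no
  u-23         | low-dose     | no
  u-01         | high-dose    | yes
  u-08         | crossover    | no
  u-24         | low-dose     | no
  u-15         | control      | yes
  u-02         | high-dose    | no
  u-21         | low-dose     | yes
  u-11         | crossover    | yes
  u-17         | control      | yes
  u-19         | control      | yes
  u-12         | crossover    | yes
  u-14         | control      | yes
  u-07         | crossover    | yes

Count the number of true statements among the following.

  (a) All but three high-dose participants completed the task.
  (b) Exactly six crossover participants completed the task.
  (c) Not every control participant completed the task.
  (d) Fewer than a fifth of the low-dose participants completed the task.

4

(a) high-dose: |A| = 5, |A ∩ B| = 2; needs |A ∖ B| = 3 — true.
(b) crossover: |A| = 7, |A ∩ B| = 6; needs |A ∩ B| = 6 — true.
(c) control: |A| = 8, |A ∩ B| = 7; needs A ⊄ B (|A ∖ B| ≥ 1) — true.
(d) low-dose: |A| = 6, |A ∩ B| = 1; needs |A ∩ B| / |A| < 1/5 — true.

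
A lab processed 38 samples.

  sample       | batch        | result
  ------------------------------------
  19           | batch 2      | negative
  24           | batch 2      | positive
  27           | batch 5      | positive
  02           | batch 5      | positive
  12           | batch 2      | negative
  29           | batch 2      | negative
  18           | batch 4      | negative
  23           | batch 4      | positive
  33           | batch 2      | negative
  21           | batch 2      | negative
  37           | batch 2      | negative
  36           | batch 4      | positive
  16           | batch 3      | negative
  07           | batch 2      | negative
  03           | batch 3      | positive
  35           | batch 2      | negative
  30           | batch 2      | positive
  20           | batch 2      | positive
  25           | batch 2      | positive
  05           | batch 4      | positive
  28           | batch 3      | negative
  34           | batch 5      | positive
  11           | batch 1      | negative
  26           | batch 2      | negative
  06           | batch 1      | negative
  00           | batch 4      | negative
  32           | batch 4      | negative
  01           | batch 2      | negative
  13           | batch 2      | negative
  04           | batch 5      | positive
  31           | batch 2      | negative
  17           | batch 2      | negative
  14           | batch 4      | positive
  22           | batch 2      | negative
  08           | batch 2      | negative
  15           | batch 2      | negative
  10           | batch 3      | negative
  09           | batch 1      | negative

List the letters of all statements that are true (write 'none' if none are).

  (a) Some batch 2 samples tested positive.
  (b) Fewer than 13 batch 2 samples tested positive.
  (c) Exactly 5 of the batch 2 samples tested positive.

|A| = 20, |A ∩ B| = 4, |A ∖ B| = 16.
(a) A ∩ B ≠ ∅ (|A ∩ B| ≥ 1): holds.
(b) |A ∩ B| < 13: holds.
(c) |A ∩ B| = 5: fails.

(a), (b)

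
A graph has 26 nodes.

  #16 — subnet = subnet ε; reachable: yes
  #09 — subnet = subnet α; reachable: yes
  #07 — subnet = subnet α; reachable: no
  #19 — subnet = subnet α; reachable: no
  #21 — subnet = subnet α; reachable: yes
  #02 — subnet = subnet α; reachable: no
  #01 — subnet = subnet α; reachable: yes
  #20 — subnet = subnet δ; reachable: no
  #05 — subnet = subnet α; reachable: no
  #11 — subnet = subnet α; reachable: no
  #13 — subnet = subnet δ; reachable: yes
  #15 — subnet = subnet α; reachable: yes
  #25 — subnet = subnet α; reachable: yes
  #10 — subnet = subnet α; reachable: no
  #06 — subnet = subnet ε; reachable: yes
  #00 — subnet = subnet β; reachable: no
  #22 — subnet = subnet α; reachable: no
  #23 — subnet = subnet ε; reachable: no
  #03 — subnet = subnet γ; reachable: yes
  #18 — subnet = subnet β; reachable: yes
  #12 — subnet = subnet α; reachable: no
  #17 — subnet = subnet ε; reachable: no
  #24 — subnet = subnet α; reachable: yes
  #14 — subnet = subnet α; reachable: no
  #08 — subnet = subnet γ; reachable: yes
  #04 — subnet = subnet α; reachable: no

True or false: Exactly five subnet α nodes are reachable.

Truth condition: |A ∩ B| = 5.
|A| = 16, |A ∩ B| = 6, |A ∖ B| = 10.
|A ∩ B| = 6, so the statement is false.

False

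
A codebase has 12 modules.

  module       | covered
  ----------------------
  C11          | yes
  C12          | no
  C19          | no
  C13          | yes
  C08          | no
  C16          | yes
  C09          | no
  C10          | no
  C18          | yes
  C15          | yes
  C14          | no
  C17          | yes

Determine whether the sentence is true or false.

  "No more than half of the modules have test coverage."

True

'No more than half of the modules have test coverage' holds iff |A ∩ B| ≤ |A ∖ B|.
A (the restrictor) = {C11, C12, C19, C13, C08, C16, C09, C10, C18, C15, C14, C17}, |A| = 12.
A ∩ B = {C11, C13, C16, C18, C15, C17}, so |A ∩ B| = 6.
A ∖ B = {C12, C19, C08, C09, C10, C14}, so |A ∖ B| = 6.
6 = 6, so the statement is true.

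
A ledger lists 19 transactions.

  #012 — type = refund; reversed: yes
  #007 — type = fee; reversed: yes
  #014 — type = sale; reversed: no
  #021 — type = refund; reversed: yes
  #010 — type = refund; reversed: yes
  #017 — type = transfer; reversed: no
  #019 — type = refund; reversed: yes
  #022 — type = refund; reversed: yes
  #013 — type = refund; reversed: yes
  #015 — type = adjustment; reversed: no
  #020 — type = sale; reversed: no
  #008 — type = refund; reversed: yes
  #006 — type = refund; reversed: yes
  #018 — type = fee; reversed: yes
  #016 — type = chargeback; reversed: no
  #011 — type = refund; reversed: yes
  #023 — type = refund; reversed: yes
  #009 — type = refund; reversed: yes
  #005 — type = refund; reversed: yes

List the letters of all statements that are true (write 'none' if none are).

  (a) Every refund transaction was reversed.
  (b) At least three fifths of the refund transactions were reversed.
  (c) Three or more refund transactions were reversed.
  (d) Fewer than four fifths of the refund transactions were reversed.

|A| = 12, |A ∩ B| = 12, |A ∖ B| = 0.
(a) A ⊆ B, i.e. every element of A is in B (|A ∖ B| = 0): holds.
(b) |A ∩ B| / |A| ≥ 3/5: holds.
(c) |A ∩ B| ≥ 3: holds.
(d) |A ∩ B| / |A| < 4/5: fails.

(a), (b), (c)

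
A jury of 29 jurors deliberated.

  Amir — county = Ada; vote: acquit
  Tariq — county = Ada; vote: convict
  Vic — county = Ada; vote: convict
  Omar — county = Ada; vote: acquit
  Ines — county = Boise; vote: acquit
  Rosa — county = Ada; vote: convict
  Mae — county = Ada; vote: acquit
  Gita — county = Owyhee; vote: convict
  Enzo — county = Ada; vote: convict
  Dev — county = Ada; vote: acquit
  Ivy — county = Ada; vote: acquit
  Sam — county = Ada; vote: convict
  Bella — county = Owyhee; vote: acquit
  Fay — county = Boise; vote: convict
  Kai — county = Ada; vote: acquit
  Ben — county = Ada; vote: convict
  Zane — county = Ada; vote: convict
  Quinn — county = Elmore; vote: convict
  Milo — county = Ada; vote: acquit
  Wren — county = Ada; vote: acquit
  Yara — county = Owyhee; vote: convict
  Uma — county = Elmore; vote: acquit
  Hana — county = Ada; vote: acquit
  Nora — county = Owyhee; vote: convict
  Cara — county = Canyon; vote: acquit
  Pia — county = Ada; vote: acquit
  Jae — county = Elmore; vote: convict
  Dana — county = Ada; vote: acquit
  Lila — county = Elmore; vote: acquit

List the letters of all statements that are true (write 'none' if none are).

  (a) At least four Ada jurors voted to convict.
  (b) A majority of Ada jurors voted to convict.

(a)

|A| = 18, |A ∩ B| = 7, |A ∖ B| = 11.
(a) |A ∩ B| ≥ 4: holds.
(b) |A ∩ B| > |A ∖ B|: fails.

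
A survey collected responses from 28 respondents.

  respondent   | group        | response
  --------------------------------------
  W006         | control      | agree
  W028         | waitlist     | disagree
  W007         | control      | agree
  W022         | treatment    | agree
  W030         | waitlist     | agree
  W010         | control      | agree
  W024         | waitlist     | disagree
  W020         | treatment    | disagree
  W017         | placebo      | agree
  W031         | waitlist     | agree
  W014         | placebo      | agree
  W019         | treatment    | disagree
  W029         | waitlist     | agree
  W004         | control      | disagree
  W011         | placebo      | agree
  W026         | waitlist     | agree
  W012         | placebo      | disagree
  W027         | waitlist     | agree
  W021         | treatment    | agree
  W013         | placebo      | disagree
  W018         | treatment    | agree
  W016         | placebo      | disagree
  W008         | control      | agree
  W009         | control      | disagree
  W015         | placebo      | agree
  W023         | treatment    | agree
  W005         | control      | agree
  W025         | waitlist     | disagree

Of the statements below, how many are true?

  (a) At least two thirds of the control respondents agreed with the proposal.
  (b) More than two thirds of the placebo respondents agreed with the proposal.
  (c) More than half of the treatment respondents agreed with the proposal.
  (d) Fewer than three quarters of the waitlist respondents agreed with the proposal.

(a) control: |A| = 7, |A ∩ B| = 5; needs |A ∩ B| / |A| ≥ 2/3 — true.
(b) placebo: |A| = 7, |A ∩ B| = 4; needs |A ∩ B| / |A| > 2/3 — false.
(c) treatment: |A| = 6, |A ∩ B| = 4; needs |A ∩ B| > |A ∖ B| — true.
(d) waitlist: |A| = 8, |A ∩ B| = 5; needs |A ∩ B| / |A| < 3/4 — true.

3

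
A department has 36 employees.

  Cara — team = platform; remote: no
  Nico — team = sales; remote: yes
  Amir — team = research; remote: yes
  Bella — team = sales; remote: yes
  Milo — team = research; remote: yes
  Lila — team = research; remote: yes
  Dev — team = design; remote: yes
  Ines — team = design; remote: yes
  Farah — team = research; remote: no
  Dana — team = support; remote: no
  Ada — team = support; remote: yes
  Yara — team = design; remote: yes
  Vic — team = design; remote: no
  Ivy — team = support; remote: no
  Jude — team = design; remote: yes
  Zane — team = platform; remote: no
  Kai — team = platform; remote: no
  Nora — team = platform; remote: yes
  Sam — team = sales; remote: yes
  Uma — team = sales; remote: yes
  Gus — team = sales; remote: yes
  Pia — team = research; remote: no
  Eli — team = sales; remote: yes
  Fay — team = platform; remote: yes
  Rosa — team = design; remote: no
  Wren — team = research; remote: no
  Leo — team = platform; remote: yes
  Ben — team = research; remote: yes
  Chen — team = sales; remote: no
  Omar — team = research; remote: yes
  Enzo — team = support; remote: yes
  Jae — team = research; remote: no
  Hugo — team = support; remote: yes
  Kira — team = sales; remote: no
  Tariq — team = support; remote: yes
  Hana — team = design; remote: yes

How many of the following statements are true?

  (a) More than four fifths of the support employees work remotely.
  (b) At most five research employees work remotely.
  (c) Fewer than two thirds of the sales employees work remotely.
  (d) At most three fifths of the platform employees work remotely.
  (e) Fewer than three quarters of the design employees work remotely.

(a) support: |A| = 6, |A ∩ B| = 4; needs |A ∩ B| / |A| > 4/5 — false.
(b) research: |A| = 9, |A ∩ B| = 5; needs |A ∩ B| ≤ 5 — true.
(c) sales: |A| = 8, |A ∩ B| = 6; needs |A ∩ B| / |A| < 2/3 — false.
(d) platform: |A| = 6, |A ∩ B| = 3; needs |A ∩ B| / |A| ≤ 3/5 — true.
(e) design: |A| = 7, |A ∩ B| = 5; needs |A ∩ B| / |A| < 3/4 — true.

3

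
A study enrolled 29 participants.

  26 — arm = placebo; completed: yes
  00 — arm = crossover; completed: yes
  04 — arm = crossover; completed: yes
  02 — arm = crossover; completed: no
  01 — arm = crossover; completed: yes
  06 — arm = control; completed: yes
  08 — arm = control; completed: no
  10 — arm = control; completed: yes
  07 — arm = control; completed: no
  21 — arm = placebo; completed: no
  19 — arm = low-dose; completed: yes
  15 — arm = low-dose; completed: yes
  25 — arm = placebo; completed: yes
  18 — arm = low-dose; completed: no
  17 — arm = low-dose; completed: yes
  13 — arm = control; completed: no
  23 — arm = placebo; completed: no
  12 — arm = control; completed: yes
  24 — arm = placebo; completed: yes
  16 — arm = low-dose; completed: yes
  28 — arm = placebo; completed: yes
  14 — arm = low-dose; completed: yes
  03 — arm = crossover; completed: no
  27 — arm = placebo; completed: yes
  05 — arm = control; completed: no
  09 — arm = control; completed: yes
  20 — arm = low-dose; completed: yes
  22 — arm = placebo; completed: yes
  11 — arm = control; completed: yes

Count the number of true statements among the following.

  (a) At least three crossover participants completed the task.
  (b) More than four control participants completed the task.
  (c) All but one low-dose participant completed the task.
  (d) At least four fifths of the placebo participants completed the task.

3

(a) crossover: |A| = 5, |A ∩ B| = 3; needs |A ∩ B| ≥ 3 — true.
(b) control: |A| = 9, |A ∩ B| = 5; needs |A ∩ B| > 4 — true.
(c) low-dose: |A| = 7, |A ∩ B| = 6; needs |A ∖ B| = 1 — true.
(d) placebo: |A| = 8, |A ∩ B| = 6; needs |A ∩ B| / |A| ≥ 4/5 — false.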